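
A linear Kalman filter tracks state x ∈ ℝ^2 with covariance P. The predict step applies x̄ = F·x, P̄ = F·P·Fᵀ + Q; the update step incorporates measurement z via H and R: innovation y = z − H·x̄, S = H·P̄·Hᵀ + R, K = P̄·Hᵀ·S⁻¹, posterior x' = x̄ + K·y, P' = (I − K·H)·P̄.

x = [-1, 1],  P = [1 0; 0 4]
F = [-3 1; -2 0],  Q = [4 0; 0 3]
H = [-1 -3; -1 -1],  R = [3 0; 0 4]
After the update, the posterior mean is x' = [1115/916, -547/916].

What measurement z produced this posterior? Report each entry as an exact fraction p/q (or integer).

x̄ = F·x = [4, 2]
P̄ = F·P·Fᵀ + Q = [17 6; 6 7]
S = H·P̄·Hᵀ + R = [119 62; 62 40]
K = P̄·Hᵀ·S⁻¹ = [13/458 -567/916; -137/458 127/916]
x' − x̄ = [-2549/916, -2379/916] = K·y
y = (KᵀK)⁻¹·Kᵀ·(x' − x̄) = [11, 5]
z = y + H·x̄ = [11, 5] + [-10, -6] = [1, -1]

z = [1, -1]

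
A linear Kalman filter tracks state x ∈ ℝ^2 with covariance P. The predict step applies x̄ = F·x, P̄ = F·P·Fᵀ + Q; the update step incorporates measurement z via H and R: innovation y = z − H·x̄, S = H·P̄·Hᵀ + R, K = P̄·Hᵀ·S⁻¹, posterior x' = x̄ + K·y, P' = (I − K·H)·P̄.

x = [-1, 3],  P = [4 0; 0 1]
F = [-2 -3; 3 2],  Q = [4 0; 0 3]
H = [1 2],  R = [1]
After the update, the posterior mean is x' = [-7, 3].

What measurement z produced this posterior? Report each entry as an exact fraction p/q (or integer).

z = [-1]

x̄ = F·x = [-7, 3]
P̄ = F·P·Fᵀ + Q = [29 -30; -30 43]
S = H·P̄·Hᵀ + R = [82]
K = P̄·Hᵀ·S⁻¹ = [-31/82; 28/41]
x' − x̄ = [0, 0] = K·y
y = (KᵀK)⁻¹·Kᵀ·(x' − x̄) = [0]
z = y + H·x̄ = [0] + [-1] = [-1]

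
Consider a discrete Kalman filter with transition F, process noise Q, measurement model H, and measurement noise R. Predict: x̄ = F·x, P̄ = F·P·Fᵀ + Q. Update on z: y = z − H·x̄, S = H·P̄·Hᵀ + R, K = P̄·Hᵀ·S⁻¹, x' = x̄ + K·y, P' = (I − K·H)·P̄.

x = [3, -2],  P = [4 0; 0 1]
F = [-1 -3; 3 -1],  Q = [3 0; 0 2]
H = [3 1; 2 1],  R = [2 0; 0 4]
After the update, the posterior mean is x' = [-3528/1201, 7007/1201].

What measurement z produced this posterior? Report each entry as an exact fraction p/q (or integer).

z = [-3, -1]

x̄ = F·x = [3, 11]
P̄ = F·P·Fᵀ + Q = [16 -9; -9 39]
S = H·P̄·Hᵀ + R = [131 90; 90 71]
K = P̄·Hᵀ·S⁻¹ = [699/1201 -497/1201; -1038/1201 1671/1201]
x' − x̄ = [-7131/1201, -6204/1201] = K·y
y = (KᵀK)⁻¹·Kᵀ·(x' − x̄) = [-23, -18]
z = y + H·x̄ = [-23, -18] + [20, 17] = [-3, -1]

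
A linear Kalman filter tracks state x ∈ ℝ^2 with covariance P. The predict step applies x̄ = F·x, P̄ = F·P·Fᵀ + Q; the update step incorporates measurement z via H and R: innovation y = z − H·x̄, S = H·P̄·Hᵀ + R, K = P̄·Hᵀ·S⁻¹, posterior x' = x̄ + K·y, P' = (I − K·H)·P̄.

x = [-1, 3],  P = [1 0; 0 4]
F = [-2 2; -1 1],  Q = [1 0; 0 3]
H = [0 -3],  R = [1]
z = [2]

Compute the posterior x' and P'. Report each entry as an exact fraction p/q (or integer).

x̄ = F·x = [8, 4]
P̄ = F·P·Fᵀ + Q = [21 10; 10 8]
y = z − H·x̄ = [14]
S = H·P̄·Hᵀ + R = [73]
K = P̄·Hᵀ·S⁻¹ = [-30/73; -24/73]
x' = x̄ + K·y = [164/73, -44/73]
P' = (I − K·H)·P̄ = [633/73 10/73; 10/73 8/73]

x' = [164/73, -44/73]
P' = [633/73 10/73; 10/73 8/73]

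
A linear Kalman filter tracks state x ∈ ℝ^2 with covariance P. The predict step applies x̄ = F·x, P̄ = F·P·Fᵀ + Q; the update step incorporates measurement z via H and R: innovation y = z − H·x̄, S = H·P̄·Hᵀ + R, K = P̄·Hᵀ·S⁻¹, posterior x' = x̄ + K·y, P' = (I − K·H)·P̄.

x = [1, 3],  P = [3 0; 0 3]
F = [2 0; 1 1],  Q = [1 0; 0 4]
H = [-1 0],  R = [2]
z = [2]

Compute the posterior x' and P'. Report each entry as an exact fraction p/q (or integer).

x̄ = F·x = [2, 4]
P̄ = F·P·Fᵀ + Q = [13 6; 6 10]
y = z − H·x̄ = [4]
S = H·P̄·Hᵀ + R = [15]
K = P̄·Hᵀ·S⁻¹ = [-13/15; -2/5]
x' = x̄ + K·y = [-22/15, 12/5]
P' = (I − K·H)·P̄ = [26/15 4/5; 4/5 38/5]

x' = [-22/15, 12/5]
P' = [26/15 4/5; 4/5 38/5]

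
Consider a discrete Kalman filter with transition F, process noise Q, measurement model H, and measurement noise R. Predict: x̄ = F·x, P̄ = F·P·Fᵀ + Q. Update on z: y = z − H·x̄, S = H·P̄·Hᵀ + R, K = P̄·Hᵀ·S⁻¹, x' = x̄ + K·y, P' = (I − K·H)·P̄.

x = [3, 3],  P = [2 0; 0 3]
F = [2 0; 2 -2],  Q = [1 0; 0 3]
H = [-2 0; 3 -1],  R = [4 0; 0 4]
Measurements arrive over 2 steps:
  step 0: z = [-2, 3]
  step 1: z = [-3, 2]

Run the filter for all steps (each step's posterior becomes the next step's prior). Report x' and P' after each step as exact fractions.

step 0: x' = [254/239, -175/239], P' = [179/239 461/239; 461/239 1951/239]
step 1: x' = [13517/7734, 96127/28358], P' = [1879/3867 1395/1289; 1395/1289 80411/14179]

step 0: x̄ = F·x = [6, 0]
step 0: P̄ = F·P·Fᵀ + Q = [9 8; 8 23]
step 0: y = z − H·x̄ = [10, -15]
step 0: S = H·P̄·Hᵀ + R = [40 -38; -38 60]
step 0: K = P̄·Hᵀ·S⁻¹ = [-179/478 19/239; -461/478 -142/239]
step 0: x' = x̄ + K·y = [254/239, -175/239]
step 0: P' = (I − K·H)·P̄ = [179/239 461/239; 461/239 1951/239]
step 1: x̄ = F·x = [508/239, 858/239]
step 1: P̄ = F·P·Fᵀ + Q = [955/239 -1128/239; -1128/239 5549/239]
step 1: y = z − H·x̄ = [299/239, -188/239]
step 1: S = H·P̄·Hᵀ + R = [4776/239 -7986/239; -7986/239 21868/239]
step 1: K = P̄·Hᵀ·S⁻¹ = [-1879/7734 121/1289; -1395/2578 -8594/14179]
step 1: x' = x̄ + K·y = [13517/7734, 96127/28358]
step 1: P' = (I − K·H)·P̄ = [1879/3867 1395/1289; 1395/1289 80411/14179]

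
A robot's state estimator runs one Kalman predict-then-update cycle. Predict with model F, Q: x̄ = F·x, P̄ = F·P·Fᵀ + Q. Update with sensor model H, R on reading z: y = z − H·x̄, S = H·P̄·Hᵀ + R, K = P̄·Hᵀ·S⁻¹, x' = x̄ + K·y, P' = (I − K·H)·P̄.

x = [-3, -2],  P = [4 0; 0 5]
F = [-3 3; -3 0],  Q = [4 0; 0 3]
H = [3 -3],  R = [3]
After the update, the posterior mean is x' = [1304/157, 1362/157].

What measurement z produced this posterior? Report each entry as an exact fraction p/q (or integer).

z = [-1]

x̄ = F·x = [3, 9]
P̄ = F·P·Fᵀ + Q = [85 36; 36 39]
S = H·P̄·Hᵀ + R = [471]
K = P̄·Hᵀ·S⁻¹ = [49/157; -3/157]
x' − x̄ = [833/157, -51/157] = K·y
y = (KᵀK)⁻¹·Kᵀ·(x' − x̄) = [17]
z = y + H·x̄ = [17] + [-18] = [-1]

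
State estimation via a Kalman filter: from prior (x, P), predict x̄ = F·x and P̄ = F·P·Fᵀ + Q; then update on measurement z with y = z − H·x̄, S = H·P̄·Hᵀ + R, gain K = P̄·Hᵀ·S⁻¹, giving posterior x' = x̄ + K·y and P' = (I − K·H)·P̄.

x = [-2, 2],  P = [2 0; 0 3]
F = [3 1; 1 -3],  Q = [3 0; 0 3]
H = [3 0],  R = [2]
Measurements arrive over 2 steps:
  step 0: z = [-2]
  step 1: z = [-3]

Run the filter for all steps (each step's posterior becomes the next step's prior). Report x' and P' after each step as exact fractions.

step 0: x' = [-76/109, -917/109], P' = [24/109 -3/109; -3/109 6895/218]
step 1: x' = [-76085/71941, 12527/71941], P' = [15890/71941 -40986/71941; -40986/71941 3384054/71941]

step 0: x̄ = F·x = [-4, -8]
step 0: P̄ = F·P·Fᵀ + Q = [24 -3; -3 32]
step 0: y = z − H·x̄ = [10]
step 0: S = H·P̄·Hᵀ + R = [218]
step 0: K = P̄·Hᵀ·S⁻¹ = [36/109; -9/218]
step 0: x' = x̄ + K·y = [-76/109, -917/109]
step 0: P' = (I − K·H)·P̄ = [24/109 -3/109; -3/109 6895/218]
step 1: x̄ = F·x = [-1145/109, 2675/109]
step 1: P̄ = F·P·Fᵀ + Q = [7945/218 -20493/218; -20493/218 62793/218]
step 1: y = z − H·x̄ = [3108/109]
step 1: S = H·P̄·Hᵀ + R = [71941/218]
step 1: K = P̄·Hᵀ·S⁻¹ = [23835/71941; -61479/71941]
step 1: x' = x̄ + K·y = [-76085/71941, 12527/71941]
step 1: P' = (I − K·H)·P̄ = [15890/71941 -40986/71941; -40986/71941 3384054/71941]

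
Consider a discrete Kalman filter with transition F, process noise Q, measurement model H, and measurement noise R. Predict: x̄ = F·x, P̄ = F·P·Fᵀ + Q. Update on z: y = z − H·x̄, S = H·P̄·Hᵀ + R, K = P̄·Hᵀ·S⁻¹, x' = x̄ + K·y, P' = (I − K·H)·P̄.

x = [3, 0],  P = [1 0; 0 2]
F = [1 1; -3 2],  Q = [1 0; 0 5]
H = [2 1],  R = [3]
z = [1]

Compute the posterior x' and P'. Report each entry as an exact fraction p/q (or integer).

x̄ = F·x = [3, -9]
P̄ = F·P·Fᵀ + Q = [4 1; 1 22]
y = z − H·x̄ = [4]
S = H·P̄·Hᵀ + R = [45]
K = P̄·Hᵀ·S⁻¹ = [1/5; 8/15]
x' = x̄ + K·y = [19/5, -103/15]
P' = (I − K·H)·P̄ = [11/5 -19/5; -19/5 46/5]

x' = [19/5, -103/15]
P' = [11/5 -19/5; -19/5 46/5]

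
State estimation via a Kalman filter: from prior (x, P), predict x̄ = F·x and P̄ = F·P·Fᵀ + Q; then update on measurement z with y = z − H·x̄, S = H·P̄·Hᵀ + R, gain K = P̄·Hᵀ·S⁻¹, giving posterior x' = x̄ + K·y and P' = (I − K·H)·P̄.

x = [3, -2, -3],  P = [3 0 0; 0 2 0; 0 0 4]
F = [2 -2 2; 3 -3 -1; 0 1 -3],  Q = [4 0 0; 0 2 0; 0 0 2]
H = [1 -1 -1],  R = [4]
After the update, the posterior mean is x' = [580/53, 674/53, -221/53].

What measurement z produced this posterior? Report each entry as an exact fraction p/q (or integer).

z = [3]

x̄ = F·x = [4, 18, 7]
P̄ = F·P·Fᵀ + Q = [40 22 -28; 22 51 6; -28 6 40]
S = H·P̄·Hᵀ + R = [159]
K = P̄·Hᵀ·S⁻¹ = [46/159; -35/159; -74/159]
x' − x̄ = [368/53, -280/53, -592/53] = K·y
y = (KᵀK)⁻¹·Kᵀ·(x' − x̄) = [24]
z = y + H·x̄ = [24] + [-21] = [3]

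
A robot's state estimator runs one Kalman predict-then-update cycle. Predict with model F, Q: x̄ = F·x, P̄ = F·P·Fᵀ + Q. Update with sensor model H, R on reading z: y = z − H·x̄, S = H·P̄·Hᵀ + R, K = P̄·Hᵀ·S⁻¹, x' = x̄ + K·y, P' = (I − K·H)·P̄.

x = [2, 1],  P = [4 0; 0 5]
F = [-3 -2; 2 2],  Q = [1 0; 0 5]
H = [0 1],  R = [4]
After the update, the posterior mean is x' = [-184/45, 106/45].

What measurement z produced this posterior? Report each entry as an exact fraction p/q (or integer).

z = [2]

x̄ = F·x = [-8, 6]
P̄ = F·P·Fᵀ + Q = [57 -44; -44 41]
S = H·P̄·Hᵀ + R = [45]
K = P̄·Hᵀ·S⁻¹ = [-44/45; 41/45]
x' − x̄ = [176/45, -164/45] = K·y
y = (KᵀK)⁻¹·Kᵀ·(x' − x̄) = [-4]
z = y + H·x̄ = [-4] + [6] = [2]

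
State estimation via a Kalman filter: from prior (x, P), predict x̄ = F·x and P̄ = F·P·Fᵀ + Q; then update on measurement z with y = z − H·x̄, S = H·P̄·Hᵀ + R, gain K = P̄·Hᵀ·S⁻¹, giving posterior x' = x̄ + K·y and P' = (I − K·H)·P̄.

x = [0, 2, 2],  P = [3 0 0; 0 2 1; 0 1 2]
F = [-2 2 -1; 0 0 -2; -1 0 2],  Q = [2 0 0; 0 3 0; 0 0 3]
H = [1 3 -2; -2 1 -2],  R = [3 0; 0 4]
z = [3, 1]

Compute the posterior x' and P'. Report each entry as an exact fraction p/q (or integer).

x̄ = F·x = [2, -4, 4]
P̄ = F·P·Fᵀ + Q = [20 0 6; 0 11 -8; 6 -8 14]
y = z − H·x̄ = [21, 17]
S = H·P̄·Hᵀ + R = [250 125; 125 231]
K = P̄·Hᵀ·S⁻¹ = [8348/42125 -112/337; 7944/42125 5/337; -4626/42125 -50/337]
x' = x̄ + K·y = [21558/42125, 8949/42125, -34896/42125]
P' = (I − K·H)·P̄ = [47716/42125 -31052/42125 -35242/42125; -31052/42125 57244/42125 58424/42125; -35242/42125 58424/42125 76954/42125]

x' = [21558/42125, 8949/42125, -34896/42125]
P' = [47716/42125 -31052/42125 -35242/42125; -31052/42125 57244/42125 58424/42125; -35242/42125 58424/42125 76954/42125]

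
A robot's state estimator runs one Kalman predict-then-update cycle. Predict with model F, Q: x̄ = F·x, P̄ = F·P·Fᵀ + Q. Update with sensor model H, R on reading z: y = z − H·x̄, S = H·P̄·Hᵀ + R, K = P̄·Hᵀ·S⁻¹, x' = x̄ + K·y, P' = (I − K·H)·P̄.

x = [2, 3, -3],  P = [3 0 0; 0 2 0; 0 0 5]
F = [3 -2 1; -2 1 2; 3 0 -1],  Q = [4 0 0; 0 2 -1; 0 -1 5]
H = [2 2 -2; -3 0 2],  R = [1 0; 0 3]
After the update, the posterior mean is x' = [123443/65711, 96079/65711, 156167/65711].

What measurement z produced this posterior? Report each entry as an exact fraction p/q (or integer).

z = [2, -1]

x̄ = F·x = [-3, -7, 9]
P̄ = F·P·Fᵀ + Q = [44 -12 22; -12 36 -29; 22 -29 37]
S = H·P̄·Hᵀ + R = [429 -236; -236 283]
K = P̄·Hᵀ·S⁻¹ = [-15108/65711 -33032/65711; 24806/65711 15578/65711; -23016/65711 -17336/65711]
x' − x̄ = [320576/65711, 556056/65711, -435232/65711] = K·y
y = (KᵀK)⁻¹·Kᵀ·(x' − x̄) = [40, -28]
z = y + H·x̄ = [40, -28] + [-38, 27] = [2, -1]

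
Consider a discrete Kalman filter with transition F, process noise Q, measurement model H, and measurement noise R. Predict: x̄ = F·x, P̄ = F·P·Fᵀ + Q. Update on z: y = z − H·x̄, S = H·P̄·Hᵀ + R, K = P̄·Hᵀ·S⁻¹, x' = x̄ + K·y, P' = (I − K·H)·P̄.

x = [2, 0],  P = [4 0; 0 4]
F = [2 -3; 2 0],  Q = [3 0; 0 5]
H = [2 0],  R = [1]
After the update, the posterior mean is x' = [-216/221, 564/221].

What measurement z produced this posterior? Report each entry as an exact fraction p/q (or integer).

x̄ = F·x = [4, 4]
P̄ = F·P·Fᵀ + Q = [55 16; 16 21]
S = H·P̄·Hᵀ + R = [221]
K = P̄·Hᵀ·S⁻¹ = [110/221; 32/221]
x' − x̄ = [-1100/221, -320/221] = K·y
y = (KᵀK)⁻¹·Kᵀ·(x' − x̄) = [-10]
z = y + H·x̄ = [-10] + [8] = [-2]

z = [-2]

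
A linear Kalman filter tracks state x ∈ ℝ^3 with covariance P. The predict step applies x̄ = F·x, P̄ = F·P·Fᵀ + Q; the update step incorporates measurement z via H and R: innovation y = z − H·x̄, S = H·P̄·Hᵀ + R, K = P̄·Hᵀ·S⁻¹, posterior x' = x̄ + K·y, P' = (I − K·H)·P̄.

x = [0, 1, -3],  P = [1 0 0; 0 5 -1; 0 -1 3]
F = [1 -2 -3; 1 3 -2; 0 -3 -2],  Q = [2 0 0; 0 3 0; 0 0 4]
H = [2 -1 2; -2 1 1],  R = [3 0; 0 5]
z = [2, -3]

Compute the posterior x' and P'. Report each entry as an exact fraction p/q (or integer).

x̄ = F·x = [7, 9, 3]
P̄ = F·P·Fᵀ + Q = [38 -6 35; -6 73 -33; 35 -33 49]
y = z − H·x̄ = [-9, -1]
S = H·P̄·Hᵀ + R = [860 -254; -254 97]
K = P̄·Hᵀ·S⁻¹ = [1403/9452 -453/4726; -1439/18904 3183/9452; 5781/18904 2307/9452]
x' = x̄ + K·y = [54443/9452, 176721/18904, 69/18904]
P' = (I − K·H)·P̄ = [51669/4726 202253/9452 -107/9452; 202253/9452 831671/18904 9171/18904; -107/9452 9171/18904 13471/18904]

x' = [54443/9452, 176721/18904, 69/18904]
P' = [51669/4726 202253/9452 -107/9452; 202253/9452 831671/18904 9171/18904; -107/9452 9171/18904 13471/18904]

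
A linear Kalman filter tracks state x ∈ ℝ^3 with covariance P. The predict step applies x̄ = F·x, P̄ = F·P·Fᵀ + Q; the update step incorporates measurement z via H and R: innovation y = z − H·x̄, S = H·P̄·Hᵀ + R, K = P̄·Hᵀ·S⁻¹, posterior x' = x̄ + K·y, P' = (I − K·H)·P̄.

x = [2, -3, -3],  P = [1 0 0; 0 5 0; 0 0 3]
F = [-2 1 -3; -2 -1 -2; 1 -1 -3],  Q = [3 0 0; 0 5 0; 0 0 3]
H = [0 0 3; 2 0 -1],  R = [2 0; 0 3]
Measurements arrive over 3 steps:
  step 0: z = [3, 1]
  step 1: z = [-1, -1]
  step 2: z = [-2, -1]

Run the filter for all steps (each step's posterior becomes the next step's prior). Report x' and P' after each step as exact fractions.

step 0: x' = [16402/18673, -51439/37346, 20212/18673], P' = [14675/18673 3793/18673 2068/18673; 3793/18673 479123/37346 2363/18673; 2068/18673 2363/18673 4124/18673]
step 1: x' = [-75194206/72441919, -106596301/72441919, -161287667/362209595], P' = [54507275/72441919 12026164/72441919 6876070/72441919; 12026164/72441919 981724483/72441919 13752338/72441919; 6876070/72441919 13752338/72441919 78000466/362209595]
step 2: x' = [-1996907932546/3611099662139, 8199706756111/3611099662139, -2034063429420/3611099662139], P' = [2710210004851/3611099662139 547666824104/3611099662139 340767437966/3611099662139; 547666824104/3611099662139 48215534072063/3611099662139 674108643394/3611099662139; 340767437966/3611099662139 674108643394/3611099662139 777487674478/3611099662139]

step 0: x̄ = F·x = [2, 5, 14]
step 0: P̄ = F·P·Fᵀ + Q = [39 17 20; 17 26 21; 20 21 36]
step 0: y = z − H·x̄ = [-39, 11]
step 0: S = H·P̄·Hᵀ + R = [326 12; 12 115]
step 0: K = P̄·Hᵀ·S⁻¹ = [3102/18673 9094/18673; 7089/37346 1741/18673; 6186/18673 4/18673]
step 0: x' = x̄ + K·y = [16402/18673, -51439/37346, 20212/18673]
step 0: P' = (I − K·H)·P̄ = [14675/18673 3793/18673 2068/18673; 3793/18673 479123/37346 2363/18673; 2068/18673 2363/18673 4124/18673]
step 1: x̄ = F·x = [-238319/37346, -95017/37346, -37029/37346]
step 1: P̄ = F·P·Fᵀ + Q = [773725/37346 -266149/37346 -428425/37346; -266149/37346 898581/37346 517671/37346; -428425/37346 517671/37346 683111/37346]
step 1: y = z − H·x̄ = [73741/37346, 402263/37346]
step 1: S = H·P̄·Hᵀ + R = [6222691/37346 -4619883/37346; -4619883/37346 5603749/37346]
step 1: K = P̄·Hᵀ·S⁻¹ = [10314105/72441919 34046160/72441919; 20628507/72441919 3433330/72441919; 117000699/362209595 -3079922/362209595]
step 1: x' = x̄ + K·y = [-75194206/72441919, -106596301/72441919, -161287667/362209595]
step 1: P' = (I − K·H)·P̄ = [54507275/72441919 12026164/72441919 6876070/72441919; 12026164/72441919 981724483/72441919 13752338/72441919; 6876070/72441919 13752338/72441919 78000466/362209595]
step 2: x̄ = F·x = [702823556/362209595, 1607498899/362209595, 640873476/362209595]
step 2: P̄ = F·P·Fᵀ + Q = [7546871674/362209595 -2937908929/362209595 -4468157461/362209595; -2937908929/362209595 8912430594/362209595 5373013131/362209595; -4468157461/362209595 5373013131/362209595 7055818169/362209595]
step 2: y = z − H·x̄ = [-2647039618/362209595, -102453021/32928145]
step 2: S = H·P̄·Hᵀ + R = [64226782711/362209595 -4361490843/32928145; -4361490843/32928145 5109323954/32928145]
step 2: K = P̄·Hᵀ·S⁻¹ = [511151156949/3611099662139 1693217523912/3611099662139; 1011162965091/3611099662139 140408334938/3611099662139; 1166231511717/3611099662139 -31984266182/3611099662139]
step 2: x' = x̄ + K·y = [-1996907932546/3611099662139, 8199706756111/3611099662139, -2034063429420/3611099662139]
step 2: P' = (I − K·H)·P̄ = [2710210004851/3611099662139 547666824104/3611099662139 340767437966/3611099662139; 547666824104/3611099662139 48215534072063/3611099662139 674108643394/3611099662139; 340767437966/3611099662139 674108643394/3611099662139 777487674478/3611099662139]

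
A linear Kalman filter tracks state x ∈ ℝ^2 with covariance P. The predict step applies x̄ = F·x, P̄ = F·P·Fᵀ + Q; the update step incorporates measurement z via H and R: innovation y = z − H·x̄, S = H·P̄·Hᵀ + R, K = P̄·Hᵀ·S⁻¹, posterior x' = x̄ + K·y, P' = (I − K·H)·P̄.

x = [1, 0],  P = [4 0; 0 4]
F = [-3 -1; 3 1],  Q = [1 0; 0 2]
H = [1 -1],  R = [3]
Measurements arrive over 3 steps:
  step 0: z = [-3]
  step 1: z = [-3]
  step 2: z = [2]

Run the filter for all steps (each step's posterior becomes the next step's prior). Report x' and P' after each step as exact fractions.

step 0: x' = [-255/166, 126/83], P' = [245/166 1/83; 1/83 124/83]
step 1: x' = [-3309/2714, 1845/1357], P' = [3905/2714 83/2714; 83/2714 8059/5428]
step 2: x' = [94533/87487, -91010/87487], P' = [251605/174974 2714/87487; 2714/87487 259747/174974]

step 0: x̄ = F·x = [-3, 3]
step 0: P̄ = F·P·Fᵀ + Q = [41 -40; -40 42]
step 0: y = z − H·x̄ = [3]
step 0: S = H·P̄·Hᵀ + R = [166]
step 0: K = P̄·Hᵀ·S⁻¹ = [81/166; -41/83]
step 0: x' = x̄ + K·y = [-255/166, 126/83]
step 0: P' = (I − K·H)·P̄ = [245/166 1/83; 1/83 124/83]
step 1: x̄ = F·x = [513/166, -513/166]
step 1: P̄ = F·P·Fᵀ + Q = [2631/166 -2465/166; -2465/166 2797/166]
step 1: y = z − H·x̄ = [-762/83]
step 1: S = H·P̄·Hᵀ + R = [5428/83]
step 1: K = P̄·Hᵀ·S⁻¹ = [637/1357; -2631/5428]
step 1: x' = x̄ + K·y = [-3309/2714, 1845/1357]
step 1: P' = (I − K·H)·P̄ = [3905/2714 83/2714; 83/2714 8059/5428]
step 2: x̄ = F·x = [6237/2714, -6237/2714]
step 2: P̄ = F·P·Fᵀ + Q = [84773/5428 -79345/5428; -79345/5428 90201/5428]
step 2: y = z − H·x̄ = [-3523/1357]
step 2: S = H·P̄·Hᵀ + R = [87487/1357]
step 2: K = P̄·Hᵀ·S⁻¹ = [82059/174974; -84773/174974]
step 2: x' = x̄ + K·y = [94533/87487, -91010/87487]
step 2: P' = (I − K·H)·P̄ = [251605/174974 2714/87487; 2714/87487 259747/174974]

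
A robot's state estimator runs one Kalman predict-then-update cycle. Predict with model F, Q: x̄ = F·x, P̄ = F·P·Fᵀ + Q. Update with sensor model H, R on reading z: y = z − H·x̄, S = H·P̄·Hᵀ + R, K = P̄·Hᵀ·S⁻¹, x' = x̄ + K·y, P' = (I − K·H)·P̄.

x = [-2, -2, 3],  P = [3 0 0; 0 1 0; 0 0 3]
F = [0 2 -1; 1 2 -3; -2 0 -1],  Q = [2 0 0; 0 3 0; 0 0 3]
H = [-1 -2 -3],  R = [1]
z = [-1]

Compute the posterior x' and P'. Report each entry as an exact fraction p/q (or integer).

x' = [-721/213, -505/71, 877/142]
P' = [949/213 219/71 -249/71; 219/71 1091/71 -795/71; -249/71 -795/71 1233/142]

x̄ = F·x = [-7, -15, 1]
P̄ = F·P·Fᵀ + Q = [9 13 3; 13 37 3; 3 3 18]
y = z − H·x̄ = [-35]
S = H·P̄·Hᵀ + R = [426]
K = P̄·Hᵀ·S⁻¹ = [-22/213; -16/71; -21/142]
x' = x̄ + K·y = [-721/213, -505/71, 877/142]
P' = (I − K·H)·P̄ = [949/213 219/71 -249/71; 219/71 1091/71 -795/71; -249/71 -795/71 1233/142]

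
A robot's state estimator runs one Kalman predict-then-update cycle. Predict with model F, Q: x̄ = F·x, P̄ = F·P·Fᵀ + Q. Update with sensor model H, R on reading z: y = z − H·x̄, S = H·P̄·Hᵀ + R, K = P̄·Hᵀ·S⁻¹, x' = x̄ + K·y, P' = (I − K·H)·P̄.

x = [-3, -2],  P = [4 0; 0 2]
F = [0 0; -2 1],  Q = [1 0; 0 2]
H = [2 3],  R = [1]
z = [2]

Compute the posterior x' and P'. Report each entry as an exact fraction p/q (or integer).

x' = [-4/37, 28/37]
P' = [181/185 -24/37; -24/37 20/37]

x̄ = F·x = [0, 4]
P̄ = F·P·Fᵀ + Q = [1 0; 0 20]
y = z − H·x̄ = [-10]
S = H·P̄·Hᵀ + R = [185]
K = P̄·Hᵀ·S⁻¹ = [2/185; 12/37]
x' = x̄ + K·y = [-4/37, 28/37]
P' = (I − K·H)·P̄ = [181/185 -24/37; -24/37 20/37]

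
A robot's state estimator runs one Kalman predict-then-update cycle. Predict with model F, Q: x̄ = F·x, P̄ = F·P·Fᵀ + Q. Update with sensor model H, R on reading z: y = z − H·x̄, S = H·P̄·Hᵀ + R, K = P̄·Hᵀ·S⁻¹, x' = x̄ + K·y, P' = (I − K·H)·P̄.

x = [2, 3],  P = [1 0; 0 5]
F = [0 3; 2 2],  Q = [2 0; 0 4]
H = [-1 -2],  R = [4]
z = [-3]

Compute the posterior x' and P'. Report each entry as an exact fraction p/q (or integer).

x̄ = F·x = [9, 10]
P̄ = F·P·Fᵀ + Q = [47 30; 30 28]
y = z − H·x̄ = [26]
S = H·P̄·Hᵀ + R = [283]
K = P̄·Hᵀ·S⁻¹ = [-107/283; -86/283]
x' = x̄ + K·y = [-235/283, 594/283]
P' = (I − K·H)·P̄ = [1852/283 -712/283; -712/283 528/283]

x' = [-235/283, 594/283]
P' = [1852/283 -712/283; -712/283 528/283]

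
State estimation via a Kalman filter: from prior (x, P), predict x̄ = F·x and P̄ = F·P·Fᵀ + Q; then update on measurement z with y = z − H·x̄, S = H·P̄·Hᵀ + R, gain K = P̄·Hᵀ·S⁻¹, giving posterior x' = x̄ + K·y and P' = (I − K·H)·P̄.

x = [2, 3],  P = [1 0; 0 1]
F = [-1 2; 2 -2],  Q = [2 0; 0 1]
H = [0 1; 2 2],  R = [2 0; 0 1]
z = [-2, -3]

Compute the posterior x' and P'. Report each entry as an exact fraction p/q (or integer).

x̄ = F·x = [4, -2]
P̄ = F·P·Fᵀ + Q = [7 -6; -6 9]
y = z − H·x̄ = [0, -7]
S = H·P̄·Hᵀ + R = [11 6; 6 17]
K = P̄·Hᵀ·S⁻¹ = [-114/151 58/151; 117/151 12/151]
x' = x̄ + K·y = [198/151, -386/151]
P' = (I − K·H)·P̄ = [257/151 -228/151; -228/151 234/151]

x' = [198/151, -386/151]
P' = [257/151 -228/151; -228/151 234/151]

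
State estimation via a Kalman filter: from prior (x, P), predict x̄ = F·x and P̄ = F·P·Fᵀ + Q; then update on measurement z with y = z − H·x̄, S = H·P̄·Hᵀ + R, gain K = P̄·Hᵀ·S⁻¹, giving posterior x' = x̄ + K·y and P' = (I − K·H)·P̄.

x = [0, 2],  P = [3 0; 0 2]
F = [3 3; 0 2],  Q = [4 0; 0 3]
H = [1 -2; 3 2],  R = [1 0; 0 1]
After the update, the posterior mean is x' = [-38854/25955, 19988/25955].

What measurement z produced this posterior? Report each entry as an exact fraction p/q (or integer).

z = [-3, -3]

x̄ = F·x = [6, 4]
P̄ = F·P·Fᵀ + Q = [49 12; 12 11]
S = H·P̄·Hᵀ + R = [46 55; 55 630]
K = P̄·Hᵀ·S⁻¹ = [1269/5191 6491/25955; -1898/5191 3218/25955]
x' − x̄ = [-194584/25955, -83832/25955] = K·y
y = (KᵀK)⁻¹·Kᵀ·(x' − x̄) = [-1, -29]
z = y + H·x̄ = [-1, -29] + [-2, 26] = [-3, -3]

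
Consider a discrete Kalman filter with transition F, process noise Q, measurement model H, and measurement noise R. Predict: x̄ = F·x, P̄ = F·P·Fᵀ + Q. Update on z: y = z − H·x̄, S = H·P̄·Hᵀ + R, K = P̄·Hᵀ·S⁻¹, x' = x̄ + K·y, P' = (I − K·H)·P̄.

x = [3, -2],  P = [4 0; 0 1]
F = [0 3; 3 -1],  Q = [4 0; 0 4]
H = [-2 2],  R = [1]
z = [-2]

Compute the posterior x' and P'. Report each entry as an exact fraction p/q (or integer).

x̄ = F·x = [-6, 11]
P̄ = F·P·Fᵀ + Q = [13 -3; -3 41]
y = z − H·x̄ = [-36]
S = H·P̄·Hᵀ + R = [241]
K = P̄·Hᵀ·S⁻¹ = [-32/241; 88/241]
x' = x̄ + K·y = [-294/241, -517/241]
P' = (I − K·H)·P̄ = [2109/241 2093/241; 2093/241 2137/241]

x' = [-294/241, -517/241]
P' = [2109/241 2093/241; 2093/241 2137/241]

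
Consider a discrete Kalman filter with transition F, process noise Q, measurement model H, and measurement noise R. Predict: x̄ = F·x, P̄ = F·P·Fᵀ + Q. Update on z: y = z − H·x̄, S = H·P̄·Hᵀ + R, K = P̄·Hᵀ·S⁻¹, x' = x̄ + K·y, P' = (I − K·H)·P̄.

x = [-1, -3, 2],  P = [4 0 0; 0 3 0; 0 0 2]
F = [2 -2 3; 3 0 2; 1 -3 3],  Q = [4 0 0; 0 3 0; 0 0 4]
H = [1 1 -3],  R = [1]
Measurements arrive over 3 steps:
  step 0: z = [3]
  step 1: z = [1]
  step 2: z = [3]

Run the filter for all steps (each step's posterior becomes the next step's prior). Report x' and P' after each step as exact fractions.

step 0: x̄ = F·x = [10, 1, 14]
step 0: P̄ = F·P·Fᵀ + Q = [50 36 44; 36 47 24; 44 24 53]
step 0: y = z − H·x̄ = [34]
step 0: S = H·P̄·Hᵀ + R = [239]
step 0: K = P̄·Hᵀ·S⁻¹ = [-46/239; 11/239; -91/239]
step 0: x' = x̄ + K·y = [826/239, 613/239, 252/239]
step 0: P' = (I − K·H)·P̄ = [9834/239 9110/239 6330/239; 9110/239 11112/239 6737/239; 6330/239 6737/239 4386/239]
step 1: x̄ = F·x = [1182/239, 2982/239, -257/239]
step 1: P̄ = F·P·Fᵀ + Q = [46450/239 86002/239 8849/239; 86002/239 182727/239 3036/239; 8849/239 3036/239 12326/239]
step 1: y = z − H·x̄ = [-4696/239]
step 1: S = H·P̄·Hᵀ + R = [441044/239]
step 1: K = P̄·Hᵀ·S⁻¹ = [105905/441044; 259621/441044; -25093/441044]
step 1: x' = x̄ + K·y = [25088/110261, 100432/110261, 4695/110261]
step 1: P' = (I − K·H)·P̄ = [38789225/441044 43663197/441044 27448839/441044; 43663197/441044 55178173/441044 32860583/441044; 27448839/441044 32860583/441044 20111505/441044]
step 2: x̄ = F·x = [-136603/110261, 84654/110261, -262123/110261]
step 2: P̄ = F·P·Fᵀ + Q = [144390809/441044 316817773/441044 -5523737/441044; 316817773/441044 760258245/441044 -51158337/441044; -5523737/441044 -51158337/441044 29383861/441044]
step 2: y = z − H·x̄ = [-403637/110261]
step 2: S = H·P̄·Hᵀ + R = [2143272837/441044]
step 2: K = P̄·Hᵀ·S⁻¹ = [159259931/714424279; 1230551029/2143272837; -144833657/2143272837]
step 2: x' = x̄ + K·y = [-1468113844/714424279, -2859209575/2143272837, -4564994722/2143272837]
step 2: P' = (I − K·H)·P̄ = [61366037737/714424279 68847636697/714424279 43351471501/714424279; 68847636697/714424279 261164443096/2143272837 155492267386/2143272837; 43351471501/714424279 155492267386/2143272837 95230505182/2143272837]

step 0: x' = [826/239, 613/239, 252/239], P' = [9834/239 9110/239 6330/239; 9110/239 11112/239 6737/239; 6330/239 6737/239 4386/239]
step 1: x' = [25088/110261, 100432/110261, 4695/110261], P' = [38789225/441044 43663197/441044 27448839/441044; 43663197/441044 55178173/441044 32860583/441044; 27448839/441044 32860583/441044 20111505/441044]
step 2: x' = [-1468113844/714424279, -2859209575/2143272837, -4564994722/2143272837], P' = [61366037737/714424279 68847636697/714424279 43351471501/714424279; 68847636697/714424279 261164443096/2143272837 155492267386/2143272837; 43351471501/714424279 155492267386/2143272837 95230505182/2143272837]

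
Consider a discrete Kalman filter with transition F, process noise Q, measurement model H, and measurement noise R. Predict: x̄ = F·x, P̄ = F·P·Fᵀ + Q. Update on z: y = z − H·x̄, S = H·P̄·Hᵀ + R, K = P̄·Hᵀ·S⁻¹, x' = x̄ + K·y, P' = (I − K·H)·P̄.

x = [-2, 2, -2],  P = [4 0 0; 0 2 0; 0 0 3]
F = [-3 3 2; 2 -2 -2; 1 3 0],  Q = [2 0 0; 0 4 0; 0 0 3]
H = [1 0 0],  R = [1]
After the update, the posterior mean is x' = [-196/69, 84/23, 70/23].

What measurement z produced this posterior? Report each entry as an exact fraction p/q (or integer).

x̄ = F·x = [8, -4, 4]
P̄ = F·P·Fᵀ + Q = [68 -48 6; -48 40 -4; 6 -4 25]
S = H·P̄·Hᵀ + R = [69]
K = P̄·Hᵀ·S⁻¹ = [68/69; -16/23; 2/23]
x' − x̄ = [-748/69, 176/23, -22/23] = K·y
y = (KᵀK)⁻¹·Kᵀ·(x' − x̄) = [-11]
z = y + H·x̄ = [-11] + [8] = [-3]

z = [-3]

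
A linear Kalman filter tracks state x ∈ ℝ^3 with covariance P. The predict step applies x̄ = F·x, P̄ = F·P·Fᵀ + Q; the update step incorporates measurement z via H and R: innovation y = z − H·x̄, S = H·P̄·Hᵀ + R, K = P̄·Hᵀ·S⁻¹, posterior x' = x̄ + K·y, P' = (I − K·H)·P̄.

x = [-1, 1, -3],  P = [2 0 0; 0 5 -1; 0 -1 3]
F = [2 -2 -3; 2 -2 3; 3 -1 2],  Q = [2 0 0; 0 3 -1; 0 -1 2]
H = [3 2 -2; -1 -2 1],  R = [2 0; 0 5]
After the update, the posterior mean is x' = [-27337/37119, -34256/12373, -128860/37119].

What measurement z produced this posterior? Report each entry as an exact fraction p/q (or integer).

z = [-1, 2]

x̄ = F·x = [5, -13, -10]
P̄ = F·P·Fᵀ + Q = [45 1 5; 1 70 46; 5 46 41]
S = H·P̄·Hᵀ + R = [435 -204; -204 181]
K = P̄·Hᵀ·S⁻¹ = [14419/37119 2546/12373; -3383/12373 -10307/12373; -6899/37119 -6420/12373]
x' − x̄ = [-212932/37119, 126593/12373, 242330/37119] = K·y
y = (KᵀK)⁻¹·Kᵀ·(x' − x̄) = [-10, -9]
z = y + H·x̄ = [-10, -9] + [9, 11] = [-1, 2]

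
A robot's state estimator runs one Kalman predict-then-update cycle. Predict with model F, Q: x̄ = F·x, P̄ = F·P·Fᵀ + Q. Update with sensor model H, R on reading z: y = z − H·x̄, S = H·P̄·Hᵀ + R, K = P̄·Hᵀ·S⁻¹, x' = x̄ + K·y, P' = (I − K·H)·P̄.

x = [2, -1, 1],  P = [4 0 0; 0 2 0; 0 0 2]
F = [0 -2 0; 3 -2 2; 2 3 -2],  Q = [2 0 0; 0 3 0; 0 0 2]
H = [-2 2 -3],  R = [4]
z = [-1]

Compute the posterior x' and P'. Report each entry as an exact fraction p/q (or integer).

x' = [42/101, 600/101, 399/101]
P' = [754/101 152/101 -412/101; 152/101 3874/101 2454/101; -412/101 2454/101 1944/101]

x̄ = F·x = [2, 10, -1]
P̄ = F·P·Fᵀ + Q = [10 8 -12; 8 55 4; -12 4 44]
y = z − H·x̄ = [-20]
S = H·P̄·Hᵀ + R = [404]
K = P̄·Hᵀ·S⁻¹ = [8/101; 41/202; -25/101]
x' = x̄ + K·y = [42/101, 600/101, 399/101]
P' = (I − K·H)·P̄ = [754/101 152/101 -412/101; 152/101 3874/101 2454/101; -412/101 2454/101 1944/101]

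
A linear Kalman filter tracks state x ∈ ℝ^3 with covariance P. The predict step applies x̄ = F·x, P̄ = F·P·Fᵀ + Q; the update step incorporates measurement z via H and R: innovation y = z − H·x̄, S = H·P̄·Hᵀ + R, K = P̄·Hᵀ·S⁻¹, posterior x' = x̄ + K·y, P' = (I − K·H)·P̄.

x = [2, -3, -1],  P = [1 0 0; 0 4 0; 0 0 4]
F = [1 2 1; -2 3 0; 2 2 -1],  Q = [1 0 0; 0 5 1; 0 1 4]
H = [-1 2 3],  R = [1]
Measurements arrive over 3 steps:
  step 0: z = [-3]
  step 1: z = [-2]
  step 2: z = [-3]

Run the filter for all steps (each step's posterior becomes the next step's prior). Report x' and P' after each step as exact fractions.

step 0: x' = [-1331/535, -4204/535, 1817/535], P' = [7674/535 3386/535 322/535; 3386/535 6914/535 -3437/535; 322/535 -3437/535 2436/535]
step 1: x' = [-303473/371868, -1193687/371868, 220607/185934], P' = [27735485/1115604 -33749269/1115604 15900415/557802; -33749269/1115604 50446061/1115604 -22409351/557802; 15900415/557802 -22409351/557802 10145213/278901]
step 2: x' = [-41338210557/8455831637, 2795953800/768711967, -42751785951/8455831637], P' = [83845659429/8455831637 -8379443164/768711967 89492198536/8455831637; -8379443164/768711967 15683883147/768711967 -13163058233/768711967; 89492198536/8455831637 -13163058233/768711967 126699952988/8455831637]

step 0: x̄ = F·x = [-5, -13, -1]
step 0: P̄ = F·P·Fᵀ + Q = [22 22 14; 22 45 21; 14 21 28]
step 0: y = z − H·x̄ = [21]
step 0: S = H·P̄·Hᵀ + R = [535]
step 0: K = P̄·Hᵀ·S⁻¹ = [64/535; 131/535; 112/535]
step 0: x' = x̄ + K·y = [-1331/535, -4204/535, 1817/535]
step 0: P' = (I − K·H)·P̄ = [7674/535 3386/535 322/535; 3386/535 6914/535 -3437/535; 322/535 -3437/535 2436/535]
step 1: x̄ = F·x = [-7922/535, -1990/107, -12887/535]
step 1: P̄ = F·P·Fᵀ + Q = [38741/535 2359/107 61206/535; 2359/107 10993/107 5810/107; 61206/535 5810/107 102476/535]
step 1: y = z − H·x̄ = [49569/535]
step 1: S = H·P̄·Hᵀ + R = [1115604/535]
step 1: K = P̄·Hᵀ·S⁻¹ = [168467/1115604; 185285/1115604; 152161/557802]
step 1: x' = x̄ + K·y = [-303473/371868, -1193687/371868, 220607/185934]
step 1: P' = (I − K·H)·P̄ = [27735485/1115604 -33749269/1115604 15900415/557802; -33749269/1115604 50446061/1115604 -22409351/557802; 15900415/557802 -22409351/557802 10145213/278901]
step 2: x̄ = F·x = [-2249633/371868, -2974115/371868, -572589/61978]
step 2: P̄ = F·P·Fᵀ + Q = [20545961/1115604 82896899/1115604 2554421/61978; 82896899/1115604 975525737/1115604 17967181/61978; 2554421/61978 17967181/61978 3884633/30989]
step 2: y = z − H·x̄ = [12889595/371868]
step 2: S = H·P̄·Hᵀ + R = [8455831637/1115604]
step 2: K = P̄·Hᵀ·S⁻¹ = [283186571/8455831637; 258034759/768711967; 1020379302/8455831637]
step 2: x' = x̄ + K·y = [-41338210557/8455831637, 2795953800/768711967, -42751785951/8455831637]
step 2: P' = (I − K·H)·P̄ = [83845659429/8455831637 -8379443164/768711967 89492198536/8455831637; -8379443164/768711967 15683883147/768711967 -13163058233/768711967; 89492198536/8455831637 -13163058233/768711967 126699952988/8455831637]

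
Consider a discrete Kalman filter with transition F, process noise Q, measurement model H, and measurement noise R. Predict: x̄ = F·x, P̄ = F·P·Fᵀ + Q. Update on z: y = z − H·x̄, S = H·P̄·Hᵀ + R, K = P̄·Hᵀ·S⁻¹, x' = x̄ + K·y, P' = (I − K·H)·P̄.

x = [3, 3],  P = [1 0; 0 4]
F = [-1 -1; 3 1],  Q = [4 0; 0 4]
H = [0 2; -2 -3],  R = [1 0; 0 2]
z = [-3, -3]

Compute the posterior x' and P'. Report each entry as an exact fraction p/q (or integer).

x̄ = F·x = [-6, 12]
P̄ = F·P·Fᵀ + Q = [9 -7; -7 17]
y = z − H·x̄ = [-27, 21]
S = H·P̄·Hᵀ + R = [69 -74; -74 107]
K = P̄·Hᵀ·S⁻¹ = [-1276/1907 -829/1907; 900/1907 -37/1907]
x' = x̄ + K·y = [5601/1907, -2193/1907]
P' = (I − K·H)·P̄ = [1786/1907 -638/1907; -638/1907 450/1907]

x' = [5601/1907, -2193/1907]
P' = [1786/1907 -638/1907; -638/1907 450/1907]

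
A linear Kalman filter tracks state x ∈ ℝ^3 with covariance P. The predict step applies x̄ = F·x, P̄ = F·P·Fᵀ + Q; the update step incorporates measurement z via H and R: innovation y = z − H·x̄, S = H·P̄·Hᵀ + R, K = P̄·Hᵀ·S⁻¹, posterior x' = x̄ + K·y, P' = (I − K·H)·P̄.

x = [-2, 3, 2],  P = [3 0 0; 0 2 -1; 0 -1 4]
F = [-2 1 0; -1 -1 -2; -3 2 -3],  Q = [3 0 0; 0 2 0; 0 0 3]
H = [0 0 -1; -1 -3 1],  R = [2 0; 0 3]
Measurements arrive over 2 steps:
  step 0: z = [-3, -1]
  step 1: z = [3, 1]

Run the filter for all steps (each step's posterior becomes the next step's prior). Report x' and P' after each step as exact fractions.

step 0: x' = [42211/6463, -6404/6463, 20757/6463], P' = [63696/6463 -19887/6463 3570/6463; -19887/6463 9685/6463 3066/6463; 3570/6463 3066/6463 12594/6463]
step 1: x' = [8679918/31763737, -105499953/63527474, -103754360/31763737], P' = [298570521/31763737 -90606174/31763737 36237444/31763737; -90606174/31763737 88923463/63527474 9077631/31763737; 36237444/31763737 9077631/31763737 62535828/31763737]

step 0: x̄ = F·x = [7, -5, 6]
step 0: P̄ = F·P·Fᵀ + Q = [17 6 25; 6 19 30; 25 30 86]
step 0: y = z − H·x̄ = [3, -15]
step 0: S = H·P̄·Hᵀ + R = [88 29; 29 83]
step 0: K = P̄·Hᵀ·S⁻¹ = [-1785/6463 -155/6463; -1533/6463 -2034/6463; -6297/6463 -58/6463]
step 0: x' = x̄ + K·y = [42211/6463, -6404/6463, 20757/6463]
step 0: P' = (I − K·H)·P̄ = [63696/6463 -19887/6463 3570/6463; -19887/6463 9685/6463 3066/6463; 3570/6463 3066/6463 12594/6463]
step 1: x̄ = F·x = [-90826/6463, -77321/6463, -201712/6463]
step 1: P̄ = F·P·Fᵀ + Q = [363406/6463 105968/6463 552977/6463; 105968/6463 123453/6463 256459/6463; 552977/6463 256459/6463 1010851/6463]
step 1: y = z − H·x̄ = [-182323/6463, -114614/6463]
step 1: S = H·P̄·Hᵀ + R = [1023777/6463 311503/6463; 311503/6463 495823/6463]
step 1: K = P̄·Hᵀ·S⁻¹ = [-18118722/31763737 3161815/31763737; -9077631/63527474 -22467593/63527474; -31267914/31763737 -311503/31763737]
step 1: x' = x̄ + K·y = [8679918/31763737, -105499953/63527474, -103754360/31763737]
step 1: P' = (I − K·H)·P̄ = [298570521/31763737 -90606174/31763737 36237444/31763737; -90606174/31763737 88923463/63527474 9077631/31763737; 36237444/31763737 9077631/31763737 62535828/31763737]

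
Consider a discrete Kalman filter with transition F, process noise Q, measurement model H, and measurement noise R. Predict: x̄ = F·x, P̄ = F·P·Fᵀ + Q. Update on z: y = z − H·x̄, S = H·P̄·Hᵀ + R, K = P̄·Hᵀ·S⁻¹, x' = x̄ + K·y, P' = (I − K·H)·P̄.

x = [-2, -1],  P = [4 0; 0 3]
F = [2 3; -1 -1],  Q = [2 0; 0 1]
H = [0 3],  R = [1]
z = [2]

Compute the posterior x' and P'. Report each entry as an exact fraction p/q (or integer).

x' = [-154/73, 51/73]
P' = [684/73 -17/73; -17/73 8/73]

x̄ = F·x = [-7, 3]
P̄ = F·P·Fᵀ + Q = [45 -17; -17 8]
y = z − H·x̄ = [-7]
S = H·P̄·Hᵀ + R = [73]
K = P̄·Hᵀ·S⁻¹ = [-51/73; 24/73]
x' = x̄ + K·y = [-154/73, 51/73]
P' = (I − K·H)·P̄ = [684/73 -17/73; -17/73 8/73]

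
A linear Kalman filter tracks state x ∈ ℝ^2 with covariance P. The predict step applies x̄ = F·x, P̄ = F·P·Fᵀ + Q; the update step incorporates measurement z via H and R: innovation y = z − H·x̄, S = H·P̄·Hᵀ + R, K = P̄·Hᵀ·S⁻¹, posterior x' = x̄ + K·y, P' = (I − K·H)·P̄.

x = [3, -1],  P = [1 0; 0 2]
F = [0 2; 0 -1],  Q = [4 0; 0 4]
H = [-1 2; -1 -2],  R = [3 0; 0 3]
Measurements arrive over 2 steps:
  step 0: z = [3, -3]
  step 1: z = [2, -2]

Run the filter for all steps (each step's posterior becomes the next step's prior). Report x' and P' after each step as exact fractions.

step 0: x̄ = F·x = [-2, 1]
step 0: P̄ = F·P·Fᵀ + Q = [12 -4; -4 6]
step 0: y = z − H·x̄ = [-1, -3]
step 0: S = H·P̄·Hᵀ + R = [55 -12; -12 23]
step 0: K = P̄·Hᵀ·S⁻¹ = [-508/1121 -460/1121; 272/1121 -248/1121]
step 0: x' = x̄ + K·y = [-6/19, 27/19]
step 0: P' = (I − K·H)·P̄ = [1452/1121 -36/1121; -36/1121 390/1121]
step 1: x̄ = F·x = [54/19, -27/19]
step 1: P̄ = F·P·Fᵀ + Q = [6044/1121 -780/1121; -780/1121 4874/1121]
step 1: y = z − H·x̄ = [146/19, -2]
step 1: S = H·P̄·Hᵀ + R = [32023/1121 -12; -12 23]
step 1: K = P̄·Hᵀ·S⁻¹ = [-45740/115021 -43868/115021; 134528/575105 -129848/575105]
step 1: x' = x̄ + K·y = [63162/115021, 476183/575105]
step 1: P' = (I − K·H)·P̄ = [134412/115021 -1404/115021; -1404/115021 198282/575105]

step 0: x' = [-6/19, 27/19], P' = [1452/1121 -36/1121; -36/1121 390/1121]
step 1: x' = [63162/115021, 476183/575105], P' = [134412/115021 -1404/115021; -1404/115021 198282/575105]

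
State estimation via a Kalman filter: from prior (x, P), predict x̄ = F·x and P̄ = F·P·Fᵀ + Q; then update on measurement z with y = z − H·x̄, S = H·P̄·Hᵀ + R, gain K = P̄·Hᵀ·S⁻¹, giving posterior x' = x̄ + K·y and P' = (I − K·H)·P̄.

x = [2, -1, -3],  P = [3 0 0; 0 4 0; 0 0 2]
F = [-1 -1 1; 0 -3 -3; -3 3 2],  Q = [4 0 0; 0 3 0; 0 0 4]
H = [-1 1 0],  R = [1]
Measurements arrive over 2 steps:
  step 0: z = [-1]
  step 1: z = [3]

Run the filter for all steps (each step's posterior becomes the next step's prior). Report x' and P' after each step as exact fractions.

step 0: x' = [-117/59, -159/59, -52/59], P' = [718/59 711/59 -284/59; 711/59 762/59 -333/59; -284/59 -333/59 2024/59]
step 1: x' = [75820/15361, 122019/15361, -30062/15361], P' = [1987629/30722 989364/15361 316961/30722; 989364/15361 1000245/15361 150897/15361; 316961/30722 150897/15361 405257/30722]

step 0: x̄ = F·x = [-4, 12, -15]
step 0: P̄ = F·P·Fᵀ + Q = [13 6 1; 6 57 -48; 1 -48 75]
step 0: y = z − H·x̄ = [-17]
step 0: S = H·P̄·Hᵀ + R = [59]
step 0: K = P̄·Hᵀ·S⁻¹ = [-7/59; 51/59; -49/59]
step 0: x' = x̄ + K·y = [-117/59, -159/59, -52/59]
step 0: P' = (I − K·H)·P̄ = [718/59 711/59 -284/59; 711/59 762/59 -333/59; -284/59 -333/59 2024/59]
step 1: x̄ = F·x = [224/59, 633/59, -230/59]
step 1: P̄ = F·P·Fᵀ + Q = [6396/59 -2505/59 5003/59; -2505/59 19257/59 -10164/59; 5003/59 -10164/59 8266/59]
step 1: y = z − H·x̄ = [-232/59]
step 1: S = H·P̄·Hᵀ + R = [30722/59]
step 1: K = P̄·Hᵀ·S⁻¹ = [-8901/30722; 10881/15361; -15167/30722]
step 1: x' = x̄ + K·y = [75820/15361, 122019/15361, -30062/15361]
step 1: P' = (I − K·H)·P̄ = [1987629/30722 989364/15361 316961/30722; 989364/15361 1000245/15361 150897/15361; 316961/30722 150897/15361 405257/30722]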